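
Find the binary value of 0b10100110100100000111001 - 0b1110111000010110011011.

0b101111100001010011110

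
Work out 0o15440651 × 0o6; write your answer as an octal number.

0o121304766

Multiply each base-8 digit by 6, carrying:
  1×6 = 6 → write 6
  5×6 = 30 → write 6 carry 3
  6×6+3 = 39 → write 7 carry 4
  0×6+4 = 4 → write 4
  4×6 = 24 → write 0 carry 3
  4×6+3 = 27 → write 3 carry 3
  5×6+3 = 33 → write 1 carry 4
  1×6+4 = 10 → write 2 carry 1
  remaining carry: 1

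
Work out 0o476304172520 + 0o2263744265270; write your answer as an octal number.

Add column by column in base 8, right to left:
  0+0 = 0
  2+7 = 1 carry 1
  5+2+1 = 0 carry 1
  2+5+1 = 0 carry 1
  7+6+1 = 6 carry 1
  1+2+1 = 4
  4+4 = 0 carry 1
  0+4+1 = 5
  3+7 = 2 carry 1
  6+3+1 = 2 carry 1
  7+6+1 = 6 carry 1
  4+2+1 = 7
  0+2 = 2

0o2762250460010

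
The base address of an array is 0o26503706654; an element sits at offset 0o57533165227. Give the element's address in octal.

0o106237074103

Add column by column in base 8, right to left:
  4+7 = 3 carry 1
  5+2+1 = 0 carry 1
  6+2+1 = 1 carry 1
  6+5+1 = 4 carry 1
  0+6+1 = 7
  7+1 = 0 carry 1
  3+3+1 = 7
  0+3 = 3
  5+5 = 2 carry 1
  6+7+1 = 6 carry 1
  2+5+1 = 0 carry 1
  final carry 1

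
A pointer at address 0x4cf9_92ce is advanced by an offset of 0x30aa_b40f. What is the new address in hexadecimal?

Add column by column in base 16, right to left:
  e+f = d carry 1
  c+0+1 = d
  2+4 = 6
  9+b = 4 carry 1
  9+a+1 = 4 carry 1
  f+a+1 = a carry 1
  c+0+1 = d
  4+3 = 7

0x7da446dd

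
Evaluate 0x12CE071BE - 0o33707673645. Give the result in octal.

0o11560175031

0x12CE071BE = 0o45470070676 in octal.
Subtract column by column in base 8:
  6-5 → 1
  7-4 → 3
  6-6 → 0
  0-3 → 5 (borrow)
  7-7-1 → 7 (borrow)
  0-6-1 → 1 (borrow)
  0-7-1 → 0 (borrow)
  7-0-1 → 6
  4-7 → 5 (borrow)
  5-3-1 → 1
  4-3 → 1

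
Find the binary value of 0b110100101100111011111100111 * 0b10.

Multiply each base-2 digit by 2, carrying:
  1×2 = 2 → write 0 carry 1
  1×2+1 = 3 → write 1 carry 1
  1×2+1 = 3 → write 1 carry 1
  0×2+1 = 1 → write 1
  0×2 = 0 → write 0
  1×2 = 2 → write 0 carry 1
  1×2+1 = 3 → write 1 carry 1
  1×2+1 = 3 → write 1 carry 1
  1×2+1 = 3 → write 1 carry 1
  1×2+1 = 3 → write 1 carry 1
  1×2+1 = 3 → write 1 carry 1
  0×2+1 = 1 → write 1
  1×2 = 2 → write 0 carry 1
  1×2+1 = 3 → write 1 carry 1
  1×2+1 = 3 → write 1 carry 1
  0×2+1 = 1 → write 1
  0×2 = 0 → write 0
  1×2 = 2 → write 0 carry 1
  1×2+1 = 3 → write 1 carry 1
  0×2+1 = 1 → write 1
  1×2 = 2 → write 0 carry 1
  0×2+1 = 1 → write 1
  0×2 = 0 → write 0
  1×2 = 2 → write 0 carry 1
  0×2+1 = 1 → write 1
  1×2 = 2 → write 0 carry 1
  1×2+1 = 3 → write 1 carry 1
  remaining carry: 1

0b1101001011001110111111001110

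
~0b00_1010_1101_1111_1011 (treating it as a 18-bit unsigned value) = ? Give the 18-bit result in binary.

Invert each bit: 001010110111111011 → 110101001000000100.

0b110101001000000100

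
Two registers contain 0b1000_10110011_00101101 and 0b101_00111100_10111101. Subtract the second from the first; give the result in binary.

0b110111011001110000

Subtract column by column in base 2:
  1-1 → 0
  0-0 → 0
  1-1 → 0
  1-1 → 0
  0-1 → 1 (borrow)
  1-1-1 → 1 (borrow)
  0-0-1 → 1 (borrow)
  0-1-1 → 0 (borrow)
  1-0-1 → 0
  1-0 → 1
  0-1 → 1 (borrow)
  0-1-1 → 0 (borrow)
  1-1-1 → 1 (borrow)
  1-1-1 → 1 (borrow)
  0-0-1 → 1 (borrow)
  1-0-1 → 0
  0-1 → 1 (borrow)
  0-0-1 → 1 (borrow)
  0-1-1 → 0 (borrow)
  1-0-1 → 0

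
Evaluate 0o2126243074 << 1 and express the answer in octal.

1 bits is not a whole number of base-8 digits; in binary: 10001010110010100011000111100 << 1 = 100010101100101000110001111000.

0o4254506170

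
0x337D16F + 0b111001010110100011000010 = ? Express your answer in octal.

0x337D16F = 0o315750557 in octal.
0b111001010110100011000010 = 0o71264302 in octal.
Add column by column in base 8, right to left:
  7+2 = 1 carry 1
  5+0+1 = 6
  5+3 = 0 carry 1
  0+4+1 = 5
  5+6 = 3 carry 1
  7+2+1 = 2 carry 1
  5+1+1 = 7
  1+7 = 0 carry 1
  3+0+1 = 4

0o407235061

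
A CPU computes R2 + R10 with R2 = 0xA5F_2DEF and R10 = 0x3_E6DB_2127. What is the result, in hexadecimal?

Add column by column in base 16, right to left:
  F+7 = 6 carry 1
  E+2+1 = 1 carry 1
  D+1+1 = F
  2+2 = 4
  F+B = A carry 1
  5+D+1 = 3 carry 1
  A+6+1 = 1 carry 1
  0+E+1 = F
  0+3 = 3

0x3F13A4F16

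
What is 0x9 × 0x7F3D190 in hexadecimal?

0x47925E10

Multiply each base-16 digit by 9, carrying:
  0×9 = 0 → write 0
  9×9 = 81 → write 1 carry 5
  1×9+5 = 14 → write E
  D×9 = 117 → write 5 carry 7
  3×9+7 = 34 → write 2 carry 2
  F×9+2 = 137 → write 9 carry 8
  7×9+8 = 71 → write 7 carry 4
  remaining carry: 4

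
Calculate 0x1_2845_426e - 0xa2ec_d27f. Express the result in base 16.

0x85586fef

Subtract column by column in base 16:
  e-f → f (borrow)
  6-7-1 → e (borrow)
  2-2-1 → f (borrow)
  4-d-1 → 6 (borrow)
  5-c-1 → 8 (borrow)
  4-e-1 → 5 (borrow)
  8-2-1 → 5
  2-a → 8 (borrow)
  1-0-1 → 0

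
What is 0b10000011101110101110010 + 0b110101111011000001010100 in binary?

Add column by column in base 2, right to left:
  0+0 = 0
  1+0 = 1
  0+1 = 1
  0+0 = 0
  1+1 = 0 carry 1
  1+0+1 = 0 carry 1
  1+1+1 = 1 carry 1
  0+0+1 = 1
  1+0 = 1
  0+0 = 0
  1+0 = 1
  1+0 = 1
  1+1 = 0 carry 1
  0+1+1 = 0 carry 1
  1+0+1 = 0 carry 1
  1+1+1 = 1 carry 1
  1+1+1 = 1 carry 1
  0+1+1 = 0 carry 1
  0+1+1 = 0 carry 1
  0+0+1 = 1
  0+1 = 1
  0+0 = 0
  1+1 = 0 carry 1
  0+1+1 = 0 carry 1
  final carry 1

0b1000110011000110111000110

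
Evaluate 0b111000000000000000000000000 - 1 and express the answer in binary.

The trailing 24 digits are 0, so subtracting 1 borrows through: they become 1 and the next digit up decrements.

0b110111111111111111111111111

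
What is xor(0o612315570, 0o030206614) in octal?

0o622113364

XOR each oct digit independently (no carries):
  6^0=6, 1^3=2, 2^0=2, 3^2=1, 1^0=1, 5^6=3, 5^6=3, 7^1=6, 0^4=4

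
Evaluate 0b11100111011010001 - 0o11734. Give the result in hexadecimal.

0x1BAF5

0b11100111011010001 = 0x1CED1 in hexadecimal.
0o11734 = 0x13DC in hexadecimal.
Subtract column by column in base 16:
  1-C → 5 (borrow)
  D-D-1 → F (borrow)
  E-3-1 → A
  C-1 → B
  1-0 → 1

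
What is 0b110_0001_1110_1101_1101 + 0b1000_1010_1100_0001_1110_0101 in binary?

Add column by column in base 2, right to left:
  1+1 = 0 carry 1
  0+0+1 = 1
  1+1 = 0 carry 1
  1+0+1 = 0 carry 1
  1+0+1 = 0 carry 1
  0+1+1 = 0 carry 1
  1+1+1 = 1 carry 1
  1+1+1 = 1 carry 1
  0+1+1 = 0 carry 1
  1+0+1 = 0 carry 1
  1+0+1 = 0 carry 1
  1+0+1 = 0 carry 1
  1+0+1 = 0 carry 1
  0+0+1 = 1
  0+1 = 1
  0+1 = 1
  0+0 = 0
  1+1 = 0 carry 1
  1+0+1 = 0 carry 1
  0+1+1 = 0 carry 1
  0+0+1 = 1
  0+0 = 0
  0+0 = 0
  0+1 = 1

0b100100001110000011000010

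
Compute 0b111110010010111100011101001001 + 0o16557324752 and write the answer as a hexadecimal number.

0xb4097133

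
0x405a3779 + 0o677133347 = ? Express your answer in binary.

0x405a3779 = 0b1000000010110100011011101111001 in binary.
0o677133347 = 0b110111111001011011011100111 in binary.
Add column by column in base 2, right to left:
  1+1 = 0 carry 1
  0+1+1 = 0 carry 1
  0+1+1 = 0 carry 1
  1+0+1 = 0 carry 1
  1+0+1 = 0 carry 1
  1+1+1 = 1 carry 1
  1+1+1 = 1 carry 1
  0+1+1 = 0 carry 1
  1+0+1 = 0 carry 1
  1+1+1 = 1 carry 1
  1+1+1 = 1 carry 1
  0+0+1 = 1
  1+1 = 0 carry 1
  1+1+1 = 1 carry 1
  0+0+1 = 1
  0+1 = 1
  0+0 = 0
  1+0 = 1
  0+1 = 1
  1+1 = 0 carry 1
  1+1+1 = 1 carry 1
  0+1+1 = 0 carry 1
  1+1+1 = 1 carry 1
  0+1+1 = 0 carry 1
  0+0+1 = 1
  0+1 = 1
  0+1 = 1
  0+0 = 0
  0+0 = 0
  0+0 = 0
  1+0 = 1

0b1000111010101101110111001100000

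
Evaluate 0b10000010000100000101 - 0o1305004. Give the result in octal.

0o513401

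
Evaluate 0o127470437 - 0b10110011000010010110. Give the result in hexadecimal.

0x1534089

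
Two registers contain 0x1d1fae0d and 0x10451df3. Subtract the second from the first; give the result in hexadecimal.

Subtract column by column in base 16:
  d-3 → a
  0-f → 1 (borrow)
  e-d-1 → 0
  a-1 → 9
  f-5 → a
  1-4 → d (borrow)
  d-0-1 → c
  1-1 → 0

0xcda901a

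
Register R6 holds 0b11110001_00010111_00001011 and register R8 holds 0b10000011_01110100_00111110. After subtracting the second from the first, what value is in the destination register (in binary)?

0b11011011010001011001101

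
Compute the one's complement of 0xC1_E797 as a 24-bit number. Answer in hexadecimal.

0x3E1868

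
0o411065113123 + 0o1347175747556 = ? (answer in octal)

Add column by column in base 8, right to left:
  3+6 = 1 carry 1
  2+5+1 = 0 carry 1
  1+5+1 = 7
  3+7 = 2 carry 1
  1+4+1 = 6
  1+7 = 0 carry 1
  5+5+1 = 3 carry 1
  6+7+1 = 6 carry 1
  0+1+1 = 2
  1+7 = 0 carry 1
  1+4+1 = 6
  4+3 = 7
  0+1 = 1

0o1760263062701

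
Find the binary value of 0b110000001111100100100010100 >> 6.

0b110000001111100100100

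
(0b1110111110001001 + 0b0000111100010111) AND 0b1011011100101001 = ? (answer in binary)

Add column by column in base 2, right to left:
  1+1 = 0 carry 1
  0+1+1 = 0 carry 1
  0+1+1 = 0 carry 1
  1+0+1 = 0 carry 1
  0+1+1 = 0 carry 1
  0+0+1 = 1
  0+0 = 0
  1+0 = 1
  1+1 = 0 carry 1
  1+1+1 = 1 carry 1
  1+1+1 = 1 carry 1
  1+1+1 = 1 carry 1
  0+0+1 = 1
  1+0 = 1
  1+0 = 1
  1+0 = 1
Sum = 0b1111111010100000; now AND with 0b1011011100101001:
  1111111010100000
& 1011011100101001
= 1011011000100000

0b1011011000100000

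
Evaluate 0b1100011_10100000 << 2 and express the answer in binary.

0b11000111010000000

Left shift by 2: append 2 zero bits.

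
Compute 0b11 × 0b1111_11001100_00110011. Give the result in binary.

0b1011110110010010011001

Multiply each base-2 digit by 3, carrying:
  1×3 = 3 → write 1 carry 1
  1×3+1 = 4 → write 0 carry 2
  0×3+2 = 2 → write 0 carry 1
  0×3+1 = 1 → write 1
  1×3 = 3 → write 1 carry 1
  1×3+1 = 4 → write 0 carry 2
  0×3+2 = 2 → write 0 carry 1
  0×3+1 = 1 → write 1
  0×3 = 0 → write 0
  0×3 = 0 → write 0
  1×3 = 3 → write 1 carry 1
  1×3+1 = 4 → write 0 carry 2
  0×3+2 = 2 → write 0 carry 1
  0×3+1 = 1 → write 1
  1×3 = 3 → write 1 carry 1
  1×3+1 = 4 → write 0 carry 2
  1×3+2 = 5 → write 1 carry 2
  1×3+2 = 5 → write 1 carry 2
  1×3+2 = 5 → write 1 carry 2
  1×3+2 = 5 → write 1 carry 2
  remaining carry: 10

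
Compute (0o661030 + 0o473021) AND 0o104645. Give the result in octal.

Add column by column in base 8, right to left:
  0+1 = 1
  3+2 = 5
  0+0 = 0
  1+3 = 4
  6+7 = 5 carry 1
  6+4+1 = 3 carry 1
  final carry 1
Sum = 0o1354051; now AND with 0o104645:
  1&0=0, 3&1=1, 5&0=0, 4&4=4, 0&6=0, 5&4=4, 1&5=1

0o104041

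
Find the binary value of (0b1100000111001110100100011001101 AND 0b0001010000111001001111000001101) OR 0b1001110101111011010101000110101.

0b1001110101111011010101000111101

0b1100000111001110100100011001101 AND 0b0001010000111001001111000001101 = 0b0000000000001000000100000001101.
Then OR with 0b1001110101111011010101000110101.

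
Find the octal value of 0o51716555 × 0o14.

Multiply each base-8 digit by 12, carrying:
  5×12 = 60 → write 4 carry 7
  5×12+7 = 67 → write 3 carry 8
  5×12+8 = 68 → write 4 carry 8
  6×12+8 = 80 → write 0 carry 10
  1×12+10 = 22 → write 6 carry 2
  7×12+2 = 86 → write 6 carry 10
  1×12+10 = 22 → write 6 carry 2
  5×12+2 = 62 → write 6 carry 7
  remaining carry: 7

0o766660434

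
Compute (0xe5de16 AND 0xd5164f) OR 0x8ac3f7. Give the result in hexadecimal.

0xe5de16 AND 0xd5164f = 0xc51606.
Then OR with 0x8ac3f7.

0xcfd7f7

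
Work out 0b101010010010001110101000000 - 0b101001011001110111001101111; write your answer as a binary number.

Subtract column by column in base 2:
  0-1 → 1 (borrow)
  0-1-1 → 0 (borrow)
  0-1-1 → 0 (borrow)
  0-1-1 → 0 (borrow)
  0-0-1 → 1 (borrow)
  0-1-1 → 0 (borrow)
  1-1-1 → 1 (borrow)
  0-0-1 → 1 (borrow)
  1-0-1 → 0
  0-1 → 1 (borrow)
  1-1-1 → 1 (borrow)
  1-1-1 → 1 (borrow)
  1-0-1 → 0
  0-1 → 1 (borrow)
  0-1-1 → 0 (borrow)
  0-1-1 → 0 (borrow)
  1-0-1 → 0
  0-0 → 0
  0-1 → 1 (borrow)
  1-1-1 → 1 (borrow)
  0-0-1 → 1 (borrow)
  0-1-1 → 0 (borrow)
  1-0-1 → 0
  0-0 → 0
  1-1 → 0
  0-0 → 0
  1-1 → 0

0b111000010111011010001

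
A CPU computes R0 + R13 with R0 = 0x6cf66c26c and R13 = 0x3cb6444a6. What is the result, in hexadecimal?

Add column by column in base 16, right to left:
  c+6 = 2 carry 1
  6+a+1 = 1 carry 1
  2+4+1 = 7
  c+4 = 0 carry 1
  6+4+1 = b
  6+6 = c
  f+b = a carry 1
  c+c+1 = 9 carry 1
  6+3+1 = a

0xa9acb0712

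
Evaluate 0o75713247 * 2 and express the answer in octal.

Multiply each base-8 digit by 2, carrying:
  7×2 = 14 → write 6 carry 1
  4×2+1 = 9 → write 1 carry 1
  2×2+1 = 5 → write 5
  3×2 = 6 → write 6
  1×2 = 2 → write 2
  7×2 = 14 → write 6 carry 1
  5×2+1 = 11 → write 3 carry 1
  7×2+1 = 15 → write 7 carry 1
  remaining carry: 1

0o173626516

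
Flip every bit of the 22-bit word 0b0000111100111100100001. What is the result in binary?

Invert each bit: 0000111100111100100001 → 1111000011000011011110.

0b1111000011000011011110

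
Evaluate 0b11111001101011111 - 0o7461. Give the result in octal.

0o362056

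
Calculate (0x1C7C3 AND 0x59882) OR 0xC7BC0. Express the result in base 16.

0xDFBC2

0x1C7C3 AND 0x59882 = 0x18082.
Then OR with 0xC7BC0.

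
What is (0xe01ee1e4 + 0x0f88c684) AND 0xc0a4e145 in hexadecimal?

0xc0a4a040

Add column by column in base 16, right to left:
  4+4 = 8
  e+8 = 6 carry 1
  1+6+1 = 8
  e+c = a carry 1
  e+8+1 = 7 carry 1
  1+8+1 = a
  0+f = f
  e+0 = e
Sum = 0xefa7a868; now AND with 0xc0a4e145:
  e&c=c, f&0=0, a&a=a, 7&4=4, a&e=a, 8&1=0, 6&4=4, 8&5=0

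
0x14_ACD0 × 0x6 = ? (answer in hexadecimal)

0x7C0CE0

Multiply each base-16 digit by 6, carrying:
  0×6 = 0 → write 0
  D×6 = 78 → write E carry 4
  C×6+4 = 76 → write C carry 4
  A×6+4 = 64 → write 0 carry 4
  4×6+4 = 28 → write C carry 1
  1×6+1 = 7 → write 7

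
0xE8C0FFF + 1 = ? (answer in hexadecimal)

The trailing 3 digits are F (max in base 16), so adding 1 cascades: they roll to 0 and the next digit up increments.

0xE8C1000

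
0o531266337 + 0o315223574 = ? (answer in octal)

Add column by column in base 8, right to left:
  7+4 = 3 carry 1
  3+7+1 = 3 carry 1
  3+5+1 = 1 carry 1
  6+3+1 = 2 carry 1
  6+2+1 = 1 carry 1
  2+2+1 = 5
  1+5 = 6
  3+1 = 4
  5+3 = 0 carry 1
  final carry 1

0o1046512133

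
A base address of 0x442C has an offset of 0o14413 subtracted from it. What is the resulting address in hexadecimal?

0o14413 = 0x190B in hexadecimal.
Subtract column by column in base 16:
  C-B → 1
  2-0 → 2
  4-9 → B (borrow)
  4-1-1 → 2

0x2B21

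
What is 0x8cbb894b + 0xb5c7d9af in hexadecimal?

Add column by column in base 16, right to left:
  b+f = a carry 1
  4+a+1 = f
  9+9 = 2 carry 1
  8+d+1 = 6 carry 1
  b+7+1 = 3 carry 1
  b+c+1 = 8 carry 1
  c+5+1 = 2 carry 1
  8+b+1 = 4 carry 1
  final carry 1

0x1428362fa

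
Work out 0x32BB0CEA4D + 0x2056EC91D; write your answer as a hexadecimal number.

0x34C07BB36A

Add column by column in base 16, right to left:
  D+D = A carry 1
  4+1+1 = 6
  A+9 = 3 carry 1
  E+C+1 = B carry 1
  C+E+1 = B carry 1
  0+6+1 = 7
  B+5 = 0 carry 1
  B+0+1 = C
  2+2 = 4
  3+0 = 3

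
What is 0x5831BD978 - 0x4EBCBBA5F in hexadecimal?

Subtract column by column in base 16:
  8-F → 9 (borrow)
  7-5-1 → 1
  9-A → F (borrow)
  D-B-1 → 1
  B-B → 0
  1-C → 5 (borrow)
  3-B-1 → 7 (borrow)
  8-E-1 → 9 (borrow)
  5-4-1 → 0

0x97501F19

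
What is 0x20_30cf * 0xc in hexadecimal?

Multiply each base-16 digit by 12, carrying:
  f×12 = 180 → write 4 carry 11
  c×12+11 = 155 → write b carry 9
  0×12+9 = 9 → write 9
  3×12 = 36 → write 4 carry 2
  0×12+2 = 2 → write 2
  2×12 = 24 → write 8 carry 1
  remaining carry: 1

0x18249b4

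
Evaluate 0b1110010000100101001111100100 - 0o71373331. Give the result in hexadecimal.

0xd5c5d0b

0b1110010000100101001111100100 = 0xe4253e4 in hexadecimal.
0o71373331 = 0xe5f6d9 in hexadecimal.
Subtract column by column in base 16:
  4-9 → b (borrow)
  e-d-1 → 0
  3-6 → d (borrow)
  5-f-1 → 5 (borrow)
  2-5-1 → c (borrow)
  4-e-1 → 5 (borrow)
  e-0-1 → d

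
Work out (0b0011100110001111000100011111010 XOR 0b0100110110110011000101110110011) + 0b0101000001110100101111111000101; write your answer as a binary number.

First 0b0011100110001111000100011111010 XOR 0b0100110110110011000101110110011 = 0b0111010000111100000001101001001.
Add column by column in base 2, right to left:
  1+1 = 0 carry 1
  0+0+1 = 1
  0+1 = 1
  1+0 = 1
  0+0 = 0
  0+0 = 0
  1+1 = 0 carry 1
  0+1+1 = 0 carry 1
  1+1+1 = 1 carry 1
  1+1+1 = 1 carry 1
  0+1+1 = 0 carry 1
  0+1+1 = 0 carry 1
  0+1+1 = 0 carry 1
  0+0+1 = 1
  0+1 = 1
  0+0 = 0
  0+0 = 0
  1+1 = 0 carry 1
  1+0+1 = 0 carry 1
  1+1+1 = 1 carry 1
  1+1+1 = 1 carry 1
  0+1+1 = 0 carry 1
  0+0+1 = 1
  0+0 = 0
  0+0 = 0
  1+0 = 1
  0+0 = 0
  1+1 = 0 carry 1
  1+0+1 = 0 carry 1
  1+1+1 = 1 carry 1
  final carry 1

0b1100010010110000110001100001110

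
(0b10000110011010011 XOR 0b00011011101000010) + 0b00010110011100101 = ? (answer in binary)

0b10110100001110110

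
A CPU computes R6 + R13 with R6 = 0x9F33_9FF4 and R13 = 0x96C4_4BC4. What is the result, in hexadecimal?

0x135F7EBB8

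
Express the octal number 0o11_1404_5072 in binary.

0b1001001100000100101000111010

Each octal digit is 3 bits: 1=001 1=001 1=001 4=100 0=000 4=100 5=101 0=000 7=111 2=010.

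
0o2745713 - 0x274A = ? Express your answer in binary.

0b10111010010010000001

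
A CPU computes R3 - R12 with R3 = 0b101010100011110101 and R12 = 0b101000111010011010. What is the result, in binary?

Subtract column by column in base 2:
  1-0 → 1
  0-1 → 1 (borrow)
  1-0-1 → 0
  0-1 → 1 (borrow)
  1-1-1 → 1 (borrow)
  1-0-1 → 0
  1-0 → 1
  1-1 → 0
  0-0 → 0
  0-1 → 1 (borrow)
  0-1-1 → 0 (borrow)
  1-1-1 → 1 (borrow)
  0-0-1 → 1 (borrow)
  1-0-1 → 0
  0-0 → 0
  1-1 → 0
  0-0 → 0
  1-1 → 0

0b1101001011011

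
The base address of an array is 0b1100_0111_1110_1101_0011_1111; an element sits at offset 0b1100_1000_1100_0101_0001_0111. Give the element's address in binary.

0b1100100001011001001010110

Add column by column in base 2, right to left:
  1+1 = 0 carry 1
  1+1+1 = 1 carry 1
  1+1+1 = 1 carry 1
  1+0+1 = 0 carry 1
  1+1+1 = 1 carry 1
  1+0+1 = 0 carry 1
  0+0+1 = 1
  0+0 = 0
  1+1 = 0 carry 1
  0+0+1 = 1
  1+1 = 0 carry 1
  1+0+1 = 0 carry 1
  0+0+1 = 1
  1+0 = 1
  1+1 = 0 carry 1
  1+1+1 = 1 carry 1
  1+0+1 = 0 carry 1
  1+0+1 = 0 carry 1
  1+0+1 = 0 carry 1
  0+1+1 = 0 carry 1
  0+0+1 = 1
  0+0 = 0
  1+1 = 0 carry 1
  1+1+1 = 1 carry 1
  final carry 1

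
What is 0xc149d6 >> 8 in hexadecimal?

0xc149

Shifting right by 8 bits = 2 hex digits: drop the last 2.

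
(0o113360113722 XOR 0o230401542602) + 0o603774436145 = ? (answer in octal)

0o1127756107265

First 0o113360113722 XOR 0o230401542602 = 0o323761451120.
Add column by column in base 8, right to left:
  0+5 = 5
  2+4 = 6
  1+1 = 2
  1+6 = 7
  5+3 = 0 carry 1
  4+4+1 = 1 carry 1
  1+4+1 = 6
  6+7 = 5 carry 1
  7+7+1 = 7 carry 1
  3+3+1 = 7
  2+0 = 2
  3+6 = 1 carry 1
  final carry 1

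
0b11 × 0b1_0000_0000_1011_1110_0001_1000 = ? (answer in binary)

Multiply each base-2 digit by 3, carrying:
  0×3 = 0 → write 0
  0×3 = 0 → write 0
  0×3 = 0 → write 0
  1×3 = 3 → write 1 carry 1
  1×3+1 = 4 → write 0 carry 2
  0×3+2 = 2 → write 0 carry 1
  0×3+1 = 1 → write 1
  0×3 = 0 → write 0
  0×3 = 0 → write 0
  1×3 = 3 → write 1 carry 1
  1×3+1 = 4 → write 0 carry 2
  1×3+2 = 5 → write 1 carry 2
  1×3+2 = 5 → write 1 carry 2
  1×3+2 = 5 → write 1 carry 2
  0×3+2 = 2 → write 0 carry 1
  1×3+1 = 4 → write 0 carry 2
  0×3+2 = 2 → write 0 carry 1
  0×3+1 = 1 → write 1
  0×3 = 0 → write 0
  0×3 = 0 → write 0
  0×3 = 0 → write 0
  0×3 = 0 → write 0
  0×3 = 0 → write 0
  0×3 = 0 → write 0
  1×3 = 3 → write 1 carry 1
  remaining carry: 1

0b11000000100011101001001000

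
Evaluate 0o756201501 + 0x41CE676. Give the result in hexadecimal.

0o756201501 = 0x7B90341 in hexadecimal.
Add column by column in base 16, right to left:
  1+6 = 7
  4+7 = B
  3+6 = 9
  0+E = E
  9+C = 5 carry 1
  B+1+1 = D
  7+4 = B

0xBD5E9B7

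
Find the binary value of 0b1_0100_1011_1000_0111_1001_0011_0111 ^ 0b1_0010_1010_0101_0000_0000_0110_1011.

0b00110000111010111100101011100

XOR bit by bit (1 where the bits differ):
  10100101110000111100100110111
^ 10010101001010000000001101011
= 00110000111010111100101011100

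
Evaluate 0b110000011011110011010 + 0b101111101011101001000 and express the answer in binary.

Add column by column in base 2, right to left:
  0+0 = 0
  1+0 = 1
  0+0 = 0
  1+1 = 0 carry 1
  1+0+1 = 0 carry 1
  0+0+1 = 1
  0+1 = 1
  1+0 = 1
  1+1 = 0 carry 1
  1+1+1 = 1 carry 1
  1+1+1 = 1 carry 1
  0+0+1 = 1
  1+1 = 0 carry 1
  1+0+1 = 0 carry 1
  0+1+1 = 0 carry 1
  0+1+1 = 0 carry 1
  0+1+1 = 0 carry 1
  0+1+1 = 0 carry 1
  0+1+1 = 0 carry 1
  1+0+1 = 0 carry 1
  1+1+1 = 1 carry 1
  final carry 1

0b1100000000111011100010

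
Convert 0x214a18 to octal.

0o10245030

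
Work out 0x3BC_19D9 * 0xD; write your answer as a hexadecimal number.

Multiply each base-16 digit by 13, carrying:
  9×13 = 117 → write 5 carry 7
  D×13+7 = 176 → write 0 carry 11
  9×13+11 = 128 → write 0 carry 8
  1×13+8 = 21 → write 5 carry 1
  C×13+1 = 157 → write D carry 9
  B×13+9 = 152 → write 8 carry 9
  3×13+9 = 48 → write 0 carry 3
  remaining carry: 3

0x308D5005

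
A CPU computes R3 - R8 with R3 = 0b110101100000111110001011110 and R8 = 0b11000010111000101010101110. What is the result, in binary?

0b11101001001111000110110000

Subtract column by column in base 2:
  0-0 → 0
  1-1 → 0
  1-1 → 0
  1-1 → 0
  1-0 → 1
  0-1 → 1 (borrow)
  1-0-1 → 0
  0-1 → 1 (borrow)
  0-0-1 → 1 (borrow)
  0-1-1 → 0 (borrow)
  1-0-1 → 0
  1-1 → 0
  1-0 → 1
  1-0 → 1
  1-0 → 1
  0-1 → 1 (borrow)
  0-1-1 → 0 (borrow)
  0-1-1 → 0 (borrow)
  0-0-1 → 1 (borrow)
  0-1-1 → 0 (borrow)
  1-0-1 → 0
  1-0 → 1
  0-0 → 0
  1-0 → 1
  0-1 → 1 (borrow)
  1-1-1 → 1 (borrow)
  1-0-1 → 0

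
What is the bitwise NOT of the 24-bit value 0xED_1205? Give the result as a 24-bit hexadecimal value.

0x12EDFA

Each hex digit d becomes F−d:
  E→1, D→2, 1→E, 2→D, 0→F, 5→A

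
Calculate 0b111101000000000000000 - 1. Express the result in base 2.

0b111100111111111111111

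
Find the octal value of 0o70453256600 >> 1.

1 bits is not a whole number of base-8 digits; in binary: 111000100101011010101110110000000 >> 1 = 11100010010101101010111011000000.

0o34225527300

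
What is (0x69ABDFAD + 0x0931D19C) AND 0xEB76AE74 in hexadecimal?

0x6254A040

Add column by column in base 16, right to left:
  D+C = 9 carry 1
  A+9+1 = 4 carry 1
  F+1+1 = 1 carry 1
  D+D+1 = B carry 1
  B+1+1 = D
  A+3 = D
  9+9 = 2 carry 1
  6+0+1 = 7
Sum = 0x72DDB149; now AND with 0xEB76AE74:
  7&E=6, 2&B=2, D&7=5, D&6=4, B&A=A, 1&E=0, 4&7=4, 9&4=0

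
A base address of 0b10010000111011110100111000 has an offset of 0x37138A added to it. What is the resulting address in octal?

0o236550302

0b10010000111011110100111000 = 0o220736470 in octal.
0x37138A = 0o15611612 in octal.
Add column by column in base 8, right to left:
  0+2 = 2
  7+1 = 0 carry 1
  4+6+1 = 3 carry 1
  6+1+1 = 0 carry 1
  3+1+1 = 5
  7+6 = 5 carry 1
  0+5+1 = 6
  2+1 = 3
  2+0 = 2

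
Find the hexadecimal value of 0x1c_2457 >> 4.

0x1c245

Shifting right by 4 bits = 1 hex digit: drop the last 1.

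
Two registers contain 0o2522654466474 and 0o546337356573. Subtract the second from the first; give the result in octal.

0o1754315107701

Subtract column by column in base 8:
  4-3 → 1
  7-7 → 0
  4-5 → 7 (borrow)
  6-6-1 → 7 (borrow)
  6-5-1 → 0
  4-3 → 1
  4-7 → 5 (borrow)
  5-3-1 → 1
  6-3 → 3
  2-6 → 4 (borrow)
  2-4-1 → 5 (borrow)
  5-5-1 → 7 (borrow)
  2-0-1 → 1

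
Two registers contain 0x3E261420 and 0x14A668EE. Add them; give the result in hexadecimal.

Add column by column in base 16, right to left:
  0+E = E
  2+E = 0 carry 1
  4+8+1 = D
  1+6 = 7
  6+6 = C
  2+A = C
  E+4 = 2 carry 1
  3+1+1 = 5

0x52CC7D0E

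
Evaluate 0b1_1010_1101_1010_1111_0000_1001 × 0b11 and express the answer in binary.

0b101000010010000110100011011

Multiply each base-2 digit by 3, carrying:
  1×3 = 3 → write 1 carry 1
  0×3+1 = 1 → write 1
  0×3 = 0 → write 0
  1×3 = 3 → write 1 carry 1
  0×3+1 = 1 → write 1
  0×3 = 0 → write 0
  0×3 = 0 → write 0
  0×3 = 0 → write 0
  1×3 = 3 → write 1 carry 1
  1×3+1 = 4 → write 0 carry 2
  1×3+2 = 5 → write 1 carry 2
  1×3+2 = 5 → write 1 carry 2
  0×3+2 = 2 → write 0 carry 1
  1×3+1 = 4 → write 0 carry 2
  0×3+2 = 2 → write 0 carry 1
  1×3+1 = 4 → write 0 carry 2
  1×3+2 = 5 → write 1 carry 2
  0×3+2 = 2 → write 0 carry 1
  1×3+1 = 4 → write 0 carry 2
  1×3+2 = 5 → write 1 carry 2
  0×3+2 = 2 → write 0 carry 1
  1×3+1 = 4 → write 0 carry 2
  0×3+2 = 2 → write 0 carry 1
  1×3+1 = 4 → write 0 carry 2
  1×3+2 = 5 → write 1 carry 2
  remaining carry: 10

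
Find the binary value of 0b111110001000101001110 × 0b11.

0b10111010011001111101010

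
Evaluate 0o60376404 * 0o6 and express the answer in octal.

Multiply each base-8 digit by 6, carrying:
  4×6 = 24 → write 0 carry 3
  0×6+3 = 3 → write 3
  4×6 = 24 → write 0 carry 3
  6×6+3 = 39 → write 7 carry 4
  7×6+4 = 46 → write 6 carry 5
  3×6+5 = 23 → write 7 carry 2
  0×6+2 = 2 → write 2
  6×6 = 36 → write 4 carry 4
  remaining carry: 4

0o442767030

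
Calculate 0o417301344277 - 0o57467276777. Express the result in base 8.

Subtract column by column in base 8:
  7-7 → 0
  7-7 → 0
  2-7 → 3 (borrow)
  4-6-1 → 5 (borrow)
  4-7-1 → 4 (borrow)
  3-2-1 → 0
  1-7 → 2 (borrow)
  0-6-1 → 1 (borrow)
  3-4-1 → 6 (borrow)
  7-7-1 → 7 (borrow)
  1-5-1 → 3 (borrow)
  4-0-1 → 3

0o337612045300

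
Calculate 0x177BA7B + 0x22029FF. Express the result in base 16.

0x397E47A

Add column by column in base 16, right to left:
  B+F = A carry 1
  7+F+1 = 7 carry 1
  A+9+1 = 4 carry 1
  B+2+1 = E
  7+0 = 7
  7+2 = 9
  1+2 = 3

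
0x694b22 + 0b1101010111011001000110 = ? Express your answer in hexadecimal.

0b1101010111011001000110 = 0x357646 in hexadecimal.
Add column by column in base 16, right to left:
  2+6 = 8
  2+4 = 6
  b+6 = 1 carry 1
  4+7+1 = c
  9+5 = e
  6+3 = 9

0x9ec168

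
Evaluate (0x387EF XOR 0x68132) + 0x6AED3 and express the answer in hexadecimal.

0xBB5B0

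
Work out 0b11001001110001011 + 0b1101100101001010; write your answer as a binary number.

0b100110110011010101

Add column by column in base 2, right to left:
  1+0 = 1
  1+1 = 0 carry 1
  0+0+1 = 1
  1+1 = 0 carry 1
  0+0+1 = 1
  0+0 = 0
  0+1 = 1
  1+0 = 1
  1+1 = 0 carry 1
  1+0+1 = 0 carry 1
  0+0+1 = 1
  0+1 = 1
  1+1 = 0 carry 1
  0+0+1 = 1
  0+1 = 1
  1+1 = 0 carry 1
  1+0+1 = 0 carry 1
  final carry 1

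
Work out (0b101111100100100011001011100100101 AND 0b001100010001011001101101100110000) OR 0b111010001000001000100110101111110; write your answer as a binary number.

0b111110001000001001101111101111110

0b101111100100100011001011100100101 AND 0b001100010001011001101101100110000 = 0b001100000000000001001001100100000.
Then OR with 0b111010001000001000100110101111110.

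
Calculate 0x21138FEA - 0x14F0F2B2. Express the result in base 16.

Subtract column by column in base 16:
  A-2 → 8
  E-B → 3
  F-2 → D
  8-F → 9 (borrow)
  3-0-1 → 2
  1-F → 2 (borrow)
  1-4-1 → C (borrow)
  2-1-1 → 0

0xC229D38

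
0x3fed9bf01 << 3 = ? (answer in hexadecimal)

0x1ff6cdf808

3 bits is not a whole number of base-16 digits; in binary: 1111111110110110011011111100000001 << 3 = 1111111110110110011011111100000001000.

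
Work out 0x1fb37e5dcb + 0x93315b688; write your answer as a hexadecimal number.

Add column by column in base 16, right to left:
  b+8 = 3 carry 1
  c+8+1 = 5 carry 1
  d+6+1 = 4 carry 1
  5+b+1 = 1 carry 1
  e+5+1 = 4 carry 1
  7+1+1 = 9
  3+3 = 6
  b+3 = e
  f+9 = 8 carry 1
  1+0+1 = 2

0x28e6941453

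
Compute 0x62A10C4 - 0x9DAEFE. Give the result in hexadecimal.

0x58C61C6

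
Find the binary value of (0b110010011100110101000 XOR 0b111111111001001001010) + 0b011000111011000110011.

First 0b110010011100110101000 XOR 0b111111111001001001010 = 0b001101100101111100010.
Add column by column in base 2, right to left:
  0+1 = 1
  1+1 = 0 carry 1
  0+0+1 = 1
  0+0 = 0
  0+1 = 1
  1+1 = 0 carry 1
  1+0+1 = 0 carry 1
  1+0+1 = 0 carry 1
  1+0+1 = 0 carry 1
  1+1+1 = 1 carry 1
  0+1+1 = 0 carry 1
  1+0+1 = 0 carry 1
  0+1+1 = 0 carry 1
  0+1+1 = 0 carry 1
  1+1+1 = 1 carry 1
  1+0+1 = 0 carry 1
  0+0+1 = 1
  1+0 = 1
  1+1 = 0 carry 1
  0+1+1 = 0 carry 1
  final carry 1

0b100110100001000010101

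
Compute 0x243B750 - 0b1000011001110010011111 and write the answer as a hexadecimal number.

0b1000011001110010011111 = 0x219C9F in hexadecimal.
Subtract column by column in base 16:
  0-F → 1 (borrow)
  5-9-1 → B (borrow)
  7-C-1 → A (borrow)
  B-9-1 → 1
  3-1 → 2
  4-2 → 2
  2-0 → 2

0x2221AB1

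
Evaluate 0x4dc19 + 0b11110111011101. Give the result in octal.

0x4dc19 = 0o1156031 in octal.
0b11110111011101 = 0o36735 in octal.
Add column by column in base 8, right to left:
  1+5 = 6
  3+3 = 6
  0+7 = 7
  6+6 = 4 carry 1
  5+3+1 = 1 carry 1
  1+0+1 = 2
  1+0 = 1

0o1214766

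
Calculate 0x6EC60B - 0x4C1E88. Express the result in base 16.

0x22A783

Subtract column by column in base 16:
  B-8 → 3
  0-8 → 8 (borrow)
  6-E-1 → 7 (borrow)
  C-1-1 → A
  E-C → 2
  6-4 → 2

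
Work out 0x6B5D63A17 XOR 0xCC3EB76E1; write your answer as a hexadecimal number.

0xA763D4CF6

XOR each hex digit independently (no carries):
  6^C=A, B^C=7, 5^3=6, D^E=3, 6^B=D, 3^7=4, A^6=C, 1^E=F, 7^1=6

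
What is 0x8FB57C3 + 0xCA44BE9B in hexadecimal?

Add column by column in base 16, right to left:
  3+B = E
  C+9 = 5 carry 1
  7+E+1 = 6 carry 1
  5+B+1 = 1 carry 1
  B+4+1 = 0 carry 1
  F+4+1 = 4 carry 1
  8+A+1 = 3 carry 1
  0+C+1 = D

0xD340165E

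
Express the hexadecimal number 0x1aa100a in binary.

0b1101010100001000000001010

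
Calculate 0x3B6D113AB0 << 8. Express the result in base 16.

0x3B6D113AB000

Shifting left by 8 bits = 2 hex digits: append 2 zeros.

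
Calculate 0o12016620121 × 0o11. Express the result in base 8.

Multiply each base-8 digit by 9, carrying:
  1×9 = 9 → write 1 carry 1
  2×9+1 = 19 → write 3 carry 2
  1×9+2 = 11 → write 3 carry 1
  0×9+1 = 1 → write 1
  2×9 = 18 → write 2 carry 2
  6×9+2 = 56 → write 0 carry 7
  6×9+7 = 61 → write 5 carry 7
  1×9+7 = 16 → write 0 carry 2
  0×9+2 = 2 → write 2
  2×9 = 18 → write 2 carry 2
  1×9+2 = 11 → write 3 carry 1
  remaining carry: 1

0o132205021331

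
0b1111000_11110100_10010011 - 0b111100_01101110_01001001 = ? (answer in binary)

0b1111001000011001001010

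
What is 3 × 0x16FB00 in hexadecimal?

0x44F100

Multiply each base-16 digit by 3, carrying:
  0×3 = 0 → write 0
  0×3 = 0 → write 0
  B×3 = 33 → write 1 carry 2
  F×3+2 = 47 → write F carry 2
  6×3+2 = 20 → write 4 carry 1
  1×3+1 = 4 → write 4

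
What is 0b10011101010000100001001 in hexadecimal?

0x4ea109

Group the bits into nibbles: 0100 1110 1010 0001 0000 1001 → 4ea109.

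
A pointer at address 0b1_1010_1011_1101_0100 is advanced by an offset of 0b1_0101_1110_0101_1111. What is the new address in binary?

0b110000101000110011

Add column by column in base 2, right to left:
  0+1 = 1
  0+1 = 1
  1+1 = 0 carry 1
  0+1+1 = 0 carry 1
  1+1+1 = 1 carry 1
  0+0+1 = 1
  1+1 = 0 carry 1
  1+0+1 = 0 carry 1
  1+0+1 = 0 carry 1
  1+1+1 = 1 carry 1
  0+1+1 = 0 carry 1
  1+1+1 = 1 carry 1
  0+1+1 = 0 carry 1
  1+0+1 = 0 carry 1
  0+1+1 = 0 carry 1
  1+0+1 = 0 carry 1
  1+1+1 = 1 carry 1
  final carry 1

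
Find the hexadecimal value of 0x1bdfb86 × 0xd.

Multiply each base-16 digit by 13, carrying:
  6×13 = 78 → write e carry 4
  8×13+4 = 108 → write c carry 6
  b×13+6 = 149 → write 5 carry 9
  f×13+9 = 204 → write c carry 12
  d×13+12 = 181 → write 5 carry 11
  b×13+11 = 154 → write a carry 9
  1×13+9 = 22 → write 6 carry 1
  remaining carry: 1

0x16a5c5ce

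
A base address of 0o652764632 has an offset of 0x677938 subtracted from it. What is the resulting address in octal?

0x677938 = 0o31674470 in octal.
Subtract column by column in base 8:
  2-0 → 2
  3-7 → 4 (borrow)
  6-4-1 → 1
  4-4 → 0
  6-7 → 7 (borrow)
  7-6-1 → 0
  2-1 → 1
  5-3 → 2
  6-0 → 6

0o621070142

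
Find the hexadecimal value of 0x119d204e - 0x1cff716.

0xfcd2938

Subtract column by column in base 16:
  e-6 → 8
  4-1 → 3
  0-7 → 9 (borrow)
  2-f-1 → 2 (borrow)
  d-f-1 → d (borrow)
  9-c-1 → c (borrow)
  1-1-1 → f (borrow)
  1-0-1 → 0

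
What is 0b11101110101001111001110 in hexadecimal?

0x7753CE

Group the bits into nibbles: 0111 0111 0101 0011 1100 1110 → 7753CE.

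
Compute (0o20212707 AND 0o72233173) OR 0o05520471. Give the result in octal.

0o25732573

0o20212707 AND 0o72233173 = 0o20212103.
Then OR with 0o05520471.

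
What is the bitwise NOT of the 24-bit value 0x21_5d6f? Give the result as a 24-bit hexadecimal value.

0xdea290

Each hex digit d becomes f−d:
  2→d, 1→e, 5→a, d→2, 6→9, f→0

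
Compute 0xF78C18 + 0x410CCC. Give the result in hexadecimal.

Add column by column in base 16, right to left:
  8+C = 4 carry 1
  1+C+1 = E
  C+C = 8 carry 1
  8+0+1 = 9
  7+1 = 8
  F+4 = 3 carry 1
  final carry 1

0x13898E4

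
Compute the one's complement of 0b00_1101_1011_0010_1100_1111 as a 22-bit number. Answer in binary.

0b1100100100110100110000

Invert each bit: 0011011011001011001111 → 1100100100110100110000.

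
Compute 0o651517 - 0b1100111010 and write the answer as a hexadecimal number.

0x35015

0o651517 = 0x3534f in hexadecimal.
0b1100111010 = 0x33a in hexadecimal.
Subtract column by column in base 16:
  f-a → 5
  4-3 → 1
  3-3 → 0
  5-0 → 5
  3-0 → 3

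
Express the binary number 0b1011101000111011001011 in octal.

Group the bits in threes: 001 011 101 000 111 011 001 011 → 13507313.

0o13507313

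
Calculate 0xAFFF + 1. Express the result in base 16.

0xB000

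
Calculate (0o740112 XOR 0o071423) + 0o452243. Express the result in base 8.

0o1403774

First 0o740112 XOR 0o071423 = 0o731531.
Add column by column in base 8, right to left:
  1+3 = 4
  3+4 = 7
  5+2 = 7
  1+2 = 3
  3+5 = 0 carry 1
  7+4+1 = 4 carry 1
  final carry 1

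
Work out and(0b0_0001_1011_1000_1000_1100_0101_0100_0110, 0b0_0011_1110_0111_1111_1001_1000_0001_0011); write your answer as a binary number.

0b000011010000010001000000000000010

AND bit by bit (1 only where both bits are 1):
  000011011100010001100010101000110
& 000111110011111111001100000010011
= 000011010000010001000000000000010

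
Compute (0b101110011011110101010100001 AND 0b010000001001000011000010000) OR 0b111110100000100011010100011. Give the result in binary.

0b111110101001100011010100011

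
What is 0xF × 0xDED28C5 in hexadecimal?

Multiply each base-16 digit by 15, carrying:
  5×15 = 75 → write B carry 4
  C×15+4 = 184 → write 8 carry 11
  8×15+11 = 131 → write 3 carry 8
  2×15+8 = 38 → write 6 carry 2
  D×15+2 = 197 → write 5 carry 12
  E×15+12 = 222 → write E carry 13
  D×15+13 = 208 → write 0 carry 13
  remaining carry: D

0xD0E5638B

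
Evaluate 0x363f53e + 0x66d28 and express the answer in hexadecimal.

0x36a6266

Add column by column in base 16, right to left:
  e+8 = 6 carry 1
  3+2+1 = 6
  5+d = 2 carry 1
  f+6+1 = 6 carry 1
  3+6+1 = a
  6+0 = 6
  3+0 = 3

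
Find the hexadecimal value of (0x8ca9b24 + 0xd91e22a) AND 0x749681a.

0x648680a

Add column by column in base 16, right to left:
  4+a = e
  2+2 = 4
  b+2 = d
  9+e = 7 carry 1
  a+1+1 = c
  c+9 = 5 carry 1
  8+d+1 = 6 carry 1
  final carry 1
Sum = 0x165c7d4e; now AND with 0x749681a:
  1&0=0, 6&7=6, 5&4=4, c&9=8, 7&6=6, d&8=8, 4&1=0, e&a=a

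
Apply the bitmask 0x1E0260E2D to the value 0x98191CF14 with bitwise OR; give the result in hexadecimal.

OR each hex digit independently (no carries):
  9|1=9, 8|E=E, 1|0=1, 9|2=B, 1|6=7, C|0=C, F|E=F, 1|2=3, 4|D=D

0x9E1B7CF3D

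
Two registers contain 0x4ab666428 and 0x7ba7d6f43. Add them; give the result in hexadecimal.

0xc65e3d36b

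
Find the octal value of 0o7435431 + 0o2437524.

0o12075155

Add column by column in base 8, right to left:
  1+4 = 5
  3+2 = 5
  4+5 = 1 carry 1
  5+7+1 = 5 carry 1
  3+3+1 = 7
  4+4 = 0 carry 1
  7+2+1 = 2 carry 1
  final carry 1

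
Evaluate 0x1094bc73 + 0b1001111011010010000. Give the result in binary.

0b10000100110011011001100000011

0x1094bc73 = 0b10000100101001011110001110011 in binary.
Add column by column in base 2, right to left:
  1+0 = 1
  1+0 = 1
  0+0 = 0
  0+0 = 0
  1+1 = 0 carry 1
  1+0+1 = 0 carry 1
  1+0+1 = 0 carry 1
  0+1+1 = 0 carry 1
  0+0+1 = 1
  0+1 = 1
  1+1 = 0 carry 1
  1+0+1 = 0 carry 1
  1+1+1 = 1 carry 1
  1+1+1 = 1 carry 1
  0+1+1 = 0 carry 1
  1+1+1 = 1 carry 1
  0+0+1 = 1
  0+0 = 0
  1+1 = 0 carry 1
  0+0+1 = 1
  1+0 = 1
  0+0 = 0
  0+0 = 0
  1+0 = 1
  0+0 = 0
  0+0 = 0
  0+0 = 0
  0+0 = 0
  1+0 = 1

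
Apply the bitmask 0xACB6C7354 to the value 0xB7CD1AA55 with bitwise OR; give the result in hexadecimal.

0xBFFFDFB55

OR each hex digit independently (no carries):
  B|A=B, 7|C=F, C|B=F, D|6=F, 1|C=D, A|7=F, A|3=B, 5|5=5, 5|4=5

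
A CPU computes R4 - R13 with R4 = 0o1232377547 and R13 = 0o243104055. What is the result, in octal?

0o767273472

Subtract column by column in base 8:
  7-5 → 2
  4-5 → 7 (borrow)
  5-0-1 → 4
  7-4 → 3
  7-0 → 7
  3-1 → 2
  2-3 → 7 (borrow)
  3-4-1 → 6 (borrow)
  2-2-1 → 7 (borrow)
  1-0-1 → 0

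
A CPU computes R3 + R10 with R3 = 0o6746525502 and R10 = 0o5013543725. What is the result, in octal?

Add column by column in base 8, right to left:
  2+5 = 7
  0+2 = 2
  5+7 = 4 carry 1
  5+3+1 = 1 carry 1
  2+4+1 = 7
  5+5 = 2 carry 1
  6+3+1 = 2 carry 1
  4+1+1 = 6
  7+0 = 7
  6+5 = 3 carry 1
  final carry 1

0o13762271427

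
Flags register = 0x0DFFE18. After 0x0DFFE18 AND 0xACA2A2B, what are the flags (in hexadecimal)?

0x0CA2A08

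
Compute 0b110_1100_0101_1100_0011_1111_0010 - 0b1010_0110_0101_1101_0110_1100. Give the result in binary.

0b110000111110110011010000110

Subtract column by column in base 2:
  0-0 → 0
  1-0 → 1
  0-1 → 1 (borrow)
  0-1-1 → 0 (borrow)
  1-0-1 → 0
  1-1 → 0
  1-1 → 0
  1-0 → 1
  1-1 → 0
  1-0 → 1
  0-1 → 1 (borrow)
  0-1-1 → 0 (borrow)
  0-1-1 → 0 (borrow)
  0-0-1 → 1 (borrow)
  1-1-1 → 1 (borrow)
  1-0-1 → 0
  1-0 → 1
  0-1 → 1 (borrow)
  1-1-1 → 1 (borrow)
  0-0-1 → 1 (borrow)
  0-0-1 → 1 (borrow)
  0-1-1 → 0 (borrow)
  1-0-1 → 0
  1-1 → 0
  0-0 → 0
  1-0 → 1
  1-0 → 1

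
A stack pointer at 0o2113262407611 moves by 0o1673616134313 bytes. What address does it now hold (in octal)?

Add column by column in base 8, right to left:
  1+3 = 4
  1+1 = 2
  6+3 = 1 carry 1
  7+4+1 = 4 carry 1
  0+3+1 = 4
  4+1 = 5
  2+6 = 0 carry 1
  6+1+1 = 0 carry 1
  2+6+1 = 1 carry 1
  3+3+1 = 7
  1+7 = 0 carry 1
  1+6+1 = 0 carry 1
  2+1+1 = 4

0o4007100544124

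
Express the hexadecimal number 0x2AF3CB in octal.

Expand each hex digit to 4 bits: 2=0010 A=1010 F=1111 3=0011 C=1100 B=1011.
Group the bits in threes: 001 010 101 111 001 111 001 011 → 12571713.

0o12571713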